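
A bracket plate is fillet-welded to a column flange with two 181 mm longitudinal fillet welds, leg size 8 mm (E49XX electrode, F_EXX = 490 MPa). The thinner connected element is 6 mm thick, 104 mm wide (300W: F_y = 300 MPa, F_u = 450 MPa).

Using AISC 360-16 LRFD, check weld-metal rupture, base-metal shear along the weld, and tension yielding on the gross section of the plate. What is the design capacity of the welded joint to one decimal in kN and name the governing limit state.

168.5 kN (gross-section yield governs)

Weld metal: throat = 0.707×8 = 5.656 mm, L = 2×181 = 362 mm. φR_n = 0.75 × 0.6 × 490 × 5.656 × 362 = 451.5 kN.
Base metal shear (6 mm plate): yield φR_n = 1.0×0.6×300×6×362 = 391.0 kN; rupture φR_n = 0.75×0.6×450×6×362 = 439.8 kN; take 391.0 kN (yield).
Tension yield (gross): A_g = 104×6 = 624 mm². φR_n = 0.90 × 300 × 624 = 168.5 kN.
Governing: min(451.5, 391.0, 168.5) = 168.5 kN → gross-section yield.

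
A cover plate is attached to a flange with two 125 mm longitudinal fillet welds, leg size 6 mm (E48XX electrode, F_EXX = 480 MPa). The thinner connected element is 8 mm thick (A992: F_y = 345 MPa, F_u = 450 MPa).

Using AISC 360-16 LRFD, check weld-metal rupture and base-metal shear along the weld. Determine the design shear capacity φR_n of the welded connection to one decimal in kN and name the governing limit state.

229.1 kN (weld metal governs)

Weld metal: throat = 0.707×6 = 4.242 mm, L = 2×125 = 250 mm. φR_n = 0.75 × 0.6 × 480 × 4.242 × 250 = 229.1 kN.
Base metal shear (8 mm plate): yield φR_n = 1.0×0.6×345×8×250 = 414.0 kN; rupture φR_n = 0.75×0.6×450×8×250 = 405.0 kN; take 405.0 kN (rupture).
Governing: min(229.1, 405.0) = 229.1 kN → weld metal.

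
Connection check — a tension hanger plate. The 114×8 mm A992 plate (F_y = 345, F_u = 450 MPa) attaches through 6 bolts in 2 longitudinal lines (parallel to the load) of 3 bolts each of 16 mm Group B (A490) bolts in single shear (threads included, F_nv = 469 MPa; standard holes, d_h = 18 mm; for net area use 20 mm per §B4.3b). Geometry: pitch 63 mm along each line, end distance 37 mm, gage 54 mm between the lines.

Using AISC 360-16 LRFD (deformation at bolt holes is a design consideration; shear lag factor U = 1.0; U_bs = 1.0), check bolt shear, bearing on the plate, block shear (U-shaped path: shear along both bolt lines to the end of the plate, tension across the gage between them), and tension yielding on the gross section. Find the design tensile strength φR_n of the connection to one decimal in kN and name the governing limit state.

283.2 kN (gross-section yield governs)

Bolt shear: A_b = π(16)²/4 = 201.06 mm². φR_n = 0.75 × 469 × 201.06 × 6 × 1 = 424.3 kN.
Bearing (8 mm plate, F_u = 450 MPa): end bolts L_c = 37 − 18/2 = 28, R_n = min(1.2×28×8×450, 2.4×16×8×450) = 120.96 kN/bolt; interior L_c = 63 − 18 = 45, R_n = 138.24 kN/bolt. φR_n = 0.75 × (2×120.96 + 4×138.24) = 596.2 kN.
Block shear: shear path 2×[37+2×63] = 2×163 mm, A_gv = 2608, A_nv = 2×(163 − 2.5×20)×8 = 1808 mm²; tension across gage: (54 − 1×20)×8 = 272 mm². R_n = min(0.6×450×1808, 0.6×345×2608) + 1.0×450×272 = min(488.16, 539.86) + 122.4 = 610.56 kN. φR_n = 0.75 × 610.56 = 457.9 kN.
Tension yield (gross): A_g = 114×8 = 912 mm². φR_n = 0.90 × 345 × 912 = 283.2 kN.
Governing: min(424.3, 596.2, 457.9, 283.2) = 283.2 kN → gross-section yield.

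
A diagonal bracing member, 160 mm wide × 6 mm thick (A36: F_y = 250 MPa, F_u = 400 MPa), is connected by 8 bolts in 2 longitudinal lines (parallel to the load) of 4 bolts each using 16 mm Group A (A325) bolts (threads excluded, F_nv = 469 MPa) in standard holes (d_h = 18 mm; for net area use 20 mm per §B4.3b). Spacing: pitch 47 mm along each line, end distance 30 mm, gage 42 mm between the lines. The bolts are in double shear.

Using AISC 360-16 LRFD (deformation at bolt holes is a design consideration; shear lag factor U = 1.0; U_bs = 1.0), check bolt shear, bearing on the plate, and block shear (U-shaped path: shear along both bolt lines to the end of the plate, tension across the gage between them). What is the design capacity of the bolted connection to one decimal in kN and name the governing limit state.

257.8 kN (block shear governs)

Bolt shear: A_b = π(16)²/4 = 201.06 mm². φR_n = 0.75 × 469 × 201.06 × 8 × 2 = 1131.6 kN.
Bearing (6 mm plate, F_u = 400 MPa): end bolts L_c = 30 − 18/2 = 21, R_n = min(1.2×21×6×400, 2.4×16×6×400) = 60.48 kN/bolt; interior L_c = 47 − 18 = 29, R_n = 83.52 kN/bolt. φR_n = 0.75 × (2×60.48 + 6×83.52) = 466.6 kN.
Block shear: shear path 2×[30+3×47] = 2×171 mm, A_gv = 2052, A_nv = 2×(171 − 3.5×20)×6 = 1212 mm²; tension across gage: (42 − 1×20)×6 = 132 mm². R_n = min(0.6×400×1212, 0.6×250×2052) + 1.0×400×132 = min(290.88, 307.8) + 52.8 = 343.68 kN. φR_n = 0.75 × 343.68 = 257.8 kN.
Governing: min(1131.6, 466.6, 257.8) = 257.8 kN → block shear.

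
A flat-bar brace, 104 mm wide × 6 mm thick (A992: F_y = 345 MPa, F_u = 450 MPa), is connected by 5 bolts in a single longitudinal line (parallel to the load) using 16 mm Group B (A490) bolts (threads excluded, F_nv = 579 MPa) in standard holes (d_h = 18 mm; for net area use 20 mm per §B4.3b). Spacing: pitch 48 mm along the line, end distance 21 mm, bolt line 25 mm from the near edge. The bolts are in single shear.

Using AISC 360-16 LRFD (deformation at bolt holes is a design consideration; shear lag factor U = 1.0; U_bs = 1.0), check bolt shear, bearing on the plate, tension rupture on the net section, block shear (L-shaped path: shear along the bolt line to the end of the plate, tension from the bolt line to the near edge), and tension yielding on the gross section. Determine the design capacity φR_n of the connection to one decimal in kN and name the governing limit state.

Bolt shear: A_b = π(16)²/4 = 201.06 mm². φR_n = 0.75 × 579 × 201.06 × 5 × 1 = 436.6 kN.
Bearing (6 mm plate, F_u = 450 MPa): end bolts L_c = 21 − 18/2 = 12, R_n = min(1.2×12×6×450, 2.4×16×6×450) = 38.88 kN/bolt; interior L_c = 48 − 18 = 30, R_n = 97.2 kN/bolt. φR_n = 0.75 × (1×38.88 + 4×97.2) = 320.8 kN.
Tension rupture (net): A_n = (104 − 1×20)×6 = 504 mm² (U = 1.0, A_e = A_n). φR_n = 0.75 × 450 × 504 = 170.1 kN.
Block shear: shear path 1×[21+4×48] = 1×213 mm, A_gv = 1278, A_nv = 1×(213 − 4.5×20)×6 = 738 mm²; tension to near edge: (25 − 0.5×20)×6 = 90 mm². R_n = min(0.6×450×738, 0.6×345×1278) + 1.0×450×90 = min(199.26, 264.55) + 40.5 = 239.76 kN. φR_n = 0.75 × 239.76 = 179.8 kN.
Tension yield (gross): A_g = 104×6 = 624 mm². φR_n = 0.90 × 345 × 624 = 193.8 kN.
Governing: min(436.6, 320.8, 170.1, 179.8, 193.8) = 170.1 kN → net-section rupture.

170.1 kN (net-section rupture governs)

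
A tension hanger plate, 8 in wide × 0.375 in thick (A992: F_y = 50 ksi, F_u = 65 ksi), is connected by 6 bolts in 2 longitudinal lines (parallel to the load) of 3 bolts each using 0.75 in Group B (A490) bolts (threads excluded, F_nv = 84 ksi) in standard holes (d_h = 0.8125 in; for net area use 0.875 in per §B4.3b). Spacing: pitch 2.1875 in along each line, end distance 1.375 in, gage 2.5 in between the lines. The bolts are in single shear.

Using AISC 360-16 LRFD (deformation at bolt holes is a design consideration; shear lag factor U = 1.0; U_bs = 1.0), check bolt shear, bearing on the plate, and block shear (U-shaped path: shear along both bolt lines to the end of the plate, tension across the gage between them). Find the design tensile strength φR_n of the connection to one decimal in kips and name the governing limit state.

Bolt shear: A_b = π(0.75)²/4 = 0.44179 in². φR_n = 0.75 × 84 × 0.44179 × 6 × 1 = 167.0 kips.
Bearing (0.375 in plate, F_u = 65 ksi): end bolts L_c = 1.375 − 0.8125/2 = 0.96875, R_n = min(1.2×0.96875×0.375×65, 2.4×0.75×0.375×65) = 28.336 kips/bolt; interior L_c = 2.1875 − 0.8125 = 1.375, R_n = 40.219 kips/bolt. φR_n = 0.75 × (2×28.336 + 4×40.219) = 163.2 kips.
Block shear: shear path 2×[1.375+2×2.1875] = 2×5.75 in, A_gv = 4.3125, A_nv = 2×(5.75 − 2.5×0.875)×0.375 = 2.6719 in²; tension across gage: (2.5 − 1×0.875)×0.375 = 0.60938 in². R_n = min(0.6×65×2.6719, 0.6×50×4.3125) + 1.0×65×0.60938 = min(104.2, 129.38) + 39.61 = 143.81 kips. φR_n = 0.75 × 143.81 = 107.9 kips.
Governing: min(167.0, 163.2, 107.9) = 107.9 kips → block shear.

107.9 kips (block shear governs)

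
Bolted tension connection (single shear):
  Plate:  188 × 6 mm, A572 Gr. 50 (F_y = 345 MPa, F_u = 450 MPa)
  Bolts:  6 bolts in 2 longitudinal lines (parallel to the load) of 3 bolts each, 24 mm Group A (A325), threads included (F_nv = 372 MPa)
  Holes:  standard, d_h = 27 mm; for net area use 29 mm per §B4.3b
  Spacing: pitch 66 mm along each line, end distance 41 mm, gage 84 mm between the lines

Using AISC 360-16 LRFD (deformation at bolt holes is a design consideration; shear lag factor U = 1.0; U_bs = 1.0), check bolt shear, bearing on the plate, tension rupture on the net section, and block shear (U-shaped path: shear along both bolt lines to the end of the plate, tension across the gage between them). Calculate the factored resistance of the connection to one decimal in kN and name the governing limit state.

Bolt shear: A_b = π(24)²/4 = 452.39 mm². φR_n = 0.75 × 372 × 452.39 × 6 × 1 = 757.3 kN.
Bearing (6 mm plate, F_u = 450 MPa): end bolts L_c = 41 − 27/2 = 27.5, R_n = min(1.2×27.5×6×450, 2.4×24×6×450) = 89.1 kN/bolt; interior L_c = 66 − 27 = 39, R_n = 126.36 kN/bolt. φR_n = 0.75 × (2×89.1 + 4×126.36) = 512.7 kN.
Tension rupture (net): A_n = (188 − 2×29)×6 = 780 mm² (U = 1.0, A_e = A_n). φR_n = 0.75 × 450 × 780 = 263.3 kN.
Block shear: shear path 2×[41+2×66] = 2×173 mm, A_gv = 2076, A_nv = 2×(173 − 2.5×29)×6 = 1206 mm²; tension across gage: (84 − 1×29)×6 = 330 mm². R_n = min(0.6×450×1206, 0.6×345×2076) + 1.0×450×330 = min(325.62, 429.73) + 148.5 = 474.12 kN. φR_n = 0.75 × 474.12 = 355.6 kN.
Governing: min(757.3, 512.7, 263.3, 355.6) = 263.3 kN → net-section rupture.

263.3 kN (net-section rupture governs)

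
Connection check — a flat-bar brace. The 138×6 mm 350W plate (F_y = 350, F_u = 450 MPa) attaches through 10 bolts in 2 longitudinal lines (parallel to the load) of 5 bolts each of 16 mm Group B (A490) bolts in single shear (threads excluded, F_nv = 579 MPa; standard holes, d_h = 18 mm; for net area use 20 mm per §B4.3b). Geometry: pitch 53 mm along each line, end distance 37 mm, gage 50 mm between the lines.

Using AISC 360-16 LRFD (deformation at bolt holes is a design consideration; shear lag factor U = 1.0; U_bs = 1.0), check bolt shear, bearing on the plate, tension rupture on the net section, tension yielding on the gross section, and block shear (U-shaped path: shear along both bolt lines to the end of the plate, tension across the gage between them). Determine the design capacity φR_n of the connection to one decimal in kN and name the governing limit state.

Bolt shear: A_b = π(16)²/4 = 201.06 mm². φR_n = 0.75 × 579 × 201.06 × 10 × 1 = 873.1 kN.
Bearing (6 mm plate, F_u = 450 MPa): end bolts L_c = 37 − 18/2 = 28, R_n = min(1.2×28×6×450, 2.4×16×6×450) = 90.72 kN/bolt; interior L_c = 53 − 18 = 35, R_n = 103.68 kN/bolt. φR_n = 0.75 × (2×90.72 + 8×103.68) = 758.2 kN.
Tension rupture (net): A_n = (138 − 2×20)×6 = 588 mm² (U = 1.0, A_e = A_n). φR_n = 0.75 × 450 × 588 = 198.5 kN.
Tension yield (gross): A_g = 138×6 = 828 mm². φR_n = 0.90 × 350 × 828 = 260.8 kN.
Block shear: shear path 2×[37+4×53] = 2×249 mm, A_gv = 2988, A_nv = 2×(249 − 4.5×20)×6 = 1908 mm²; tension across gage: (50 − 1×20)×6 = 180 mm². R_n = min(0.6×450×1908, 0.6×350×2988) + 1.0×450×180 = min(515.16, 627.48) + 81 = 596.16 kN. φR_n = 0.75 × 596.16 = 447.1 kN.
Governing: min(873.1, 758.2, 198.5, 260.8, 447.1) = 198.5 kN → net-section rupture.

198.5 kN (net-section rupture governs)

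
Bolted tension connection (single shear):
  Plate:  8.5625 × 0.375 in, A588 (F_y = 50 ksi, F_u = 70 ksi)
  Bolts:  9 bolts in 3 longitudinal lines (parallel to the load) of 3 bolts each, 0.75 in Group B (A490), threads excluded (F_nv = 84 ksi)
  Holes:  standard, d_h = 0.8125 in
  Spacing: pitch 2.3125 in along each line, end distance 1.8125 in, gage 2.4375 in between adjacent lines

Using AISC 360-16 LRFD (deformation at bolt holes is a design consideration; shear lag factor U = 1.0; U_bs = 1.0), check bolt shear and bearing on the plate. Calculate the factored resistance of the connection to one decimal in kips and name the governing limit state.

250.5 kips (bolt shear governs)

Bolt shear: A_b = π(0.75)²/4 = 0.44179 in². φR_n = 0.75 × 84 × 0.44179 × 9 × 1 = 250.5 kips.
Bearing (0.375 in plate, F_u = 70 ksi): end bolts L_c = 1.8125 − 0.8125/2 = 1.40625, R_n = min(1.2×1.40625×0.375×70, 2.4×0.75×0.375×70) = 44.297 kips/bolt; interior L_c = 2.3125 − 0.8125 = 1.5, R_n = 47.25 kips/bolt. φR_n = 0.75 × (3×44.297 + 6×47.25) = 312.3 kips.
Governing: min(250.5, 312.3) = 250.5 kips → bolt shear.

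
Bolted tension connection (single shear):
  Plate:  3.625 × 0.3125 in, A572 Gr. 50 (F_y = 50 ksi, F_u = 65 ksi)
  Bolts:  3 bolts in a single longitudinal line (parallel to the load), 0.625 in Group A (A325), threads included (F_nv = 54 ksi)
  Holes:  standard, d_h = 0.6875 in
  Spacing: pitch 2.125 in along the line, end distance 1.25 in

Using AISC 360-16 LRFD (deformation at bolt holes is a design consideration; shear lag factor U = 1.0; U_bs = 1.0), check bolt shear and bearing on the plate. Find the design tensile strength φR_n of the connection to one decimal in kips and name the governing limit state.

37.3 kips (bolt shear governs)

Bolt shear: A_b = π(0.625)²/4 = 0.3068 in². φR_n = 0.75 × 54 × 0.3068 × 3 × 1 = 37.3 kips.
Bearing (0.3125 in plate, F_u = 65 ksi): end bolts L_c = 1.25 − 0.6875/2 = 0.90625, R_n = min(1.2×0.90625×0.3125×65, 2.4×0.625×0.3125×65) = 22.09 kips/bolt; interior L_c = 2.125 − 0.6875 = 1.4375, R_n = 30.469 kips/bolt. φR_n = 0.75 × (1×22.09 + 2×30.469) = 62.3 kips.
Governing: min(37.3, 62.3) = 37.3 kips → bolt shear.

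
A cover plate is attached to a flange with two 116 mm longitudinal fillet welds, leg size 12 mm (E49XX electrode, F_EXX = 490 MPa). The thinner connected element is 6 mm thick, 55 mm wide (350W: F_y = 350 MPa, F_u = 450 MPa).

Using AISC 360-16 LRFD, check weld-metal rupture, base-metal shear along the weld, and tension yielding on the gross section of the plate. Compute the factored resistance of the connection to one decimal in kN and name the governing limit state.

104.0 kN (gross-section yield governs)

Weld metal: throat = 0.707×12 = 8.484 mm, L = 2×116 = 232 mm. φR_n = 0.75 × 0.6 × 490 × 8.484 × 232 = 434.0 kN.
Base metal shear (6 mm plate): yield φR_n = 1.0×0.6×350×6×232 = 292.3 kN; rupture φR_n = 0.75×0.6×450×6×232 = 281.9 kN; take 281.9 kN (rupture).
Tension yield (gross): A_g = 55×6 = 330 mm². φR_n = 0.90 × 350 × 330 = 104.0 kN.
Governing: min(434.0, 281.9, 104.0) = 104.0 kN → gross-section yield.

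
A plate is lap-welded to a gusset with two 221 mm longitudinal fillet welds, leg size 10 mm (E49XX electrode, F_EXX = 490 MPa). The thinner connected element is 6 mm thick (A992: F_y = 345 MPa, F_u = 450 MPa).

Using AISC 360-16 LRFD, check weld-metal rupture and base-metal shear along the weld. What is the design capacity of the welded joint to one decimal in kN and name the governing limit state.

537.0 kN (base-metal shear governs)

Weld metal: throat = 0.707×10 = 7.07 mm, L = 2×221 = 442 mm. φR_n = 0.75 × 0.6 × 490 × 7.07 × 442 = 689.0 kN.
Base metal shear (6 mm plate): yield φR_n = 1.0×0.6×345×6×442 = 549.0 kN; rupture φR_n = 0.75×0.6×450×6×442 = 537.0 kN; take 537.0 kN (rupture).
Governing: min(689.0, 537.0) = 537.0 kN → base-metal shear.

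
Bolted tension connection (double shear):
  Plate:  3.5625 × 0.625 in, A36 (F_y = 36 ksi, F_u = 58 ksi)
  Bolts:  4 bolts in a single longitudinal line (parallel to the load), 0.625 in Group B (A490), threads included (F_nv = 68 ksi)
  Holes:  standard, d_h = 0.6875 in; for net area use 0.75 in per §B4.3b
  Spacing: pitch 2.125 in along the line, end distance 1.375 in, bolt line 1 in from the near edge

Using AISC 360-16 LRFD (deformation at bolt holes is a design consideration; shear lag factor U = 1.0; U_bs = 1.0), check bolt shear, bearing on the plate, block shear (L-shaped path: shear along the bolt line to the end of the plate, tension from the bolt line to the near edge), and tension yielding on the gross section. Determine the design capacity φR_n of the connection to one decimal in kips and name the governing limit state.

72.1 kips (gross-section yield governs)

Bolt shear: A_b = π(0.625)²/4 = 0.3068 in². φR_n = 0.75 × 68 × 0.3068 × 4 × 2 = 125.2 kips.
Bearing (0.625 in plate, F_u = 58 ksi): end bolts L_c = 1.375 − 0.6875/2 = 1.03125, R_n = min(1.2×1.03125×0.625×58, 2.4×0.625×0.625×58) = 44.859 kips/bolt; interior L_c = 2.125 − 0.6875 = 1.4375, R_n = 54.375 kips/bolt. φR_n = 0.75 × (1×44.859 + 3×54.375) = 156.0 kips.
Block shear: shear path 1×[1.375+3×2.125] = 1×7.75 in, A_gv = 4.8438, A_nv = 1×(7.75 − 3.5×0.75)×0.625 = 3.2031 in²; tension to near edge: (1 − 0.5×0.75)×0.625 = 0.39063 in². R_n = min(0.6×58×3.2031, 0.6×36×4.8438) + 1.0×58×0.39063 = min(111.47, 104.63) + 22.657 = 127.29 kips. φR_n = 0.75 × 127.29 = 95.5 kips.
Tension yield (gross): A_g = 3.5625×0.625 = 2.2266 in². φR_n = 0.90 × 36 × 2.2266 = 72.1 kips.
Governing: min(125.2, 156.0, 95.5, 72.1) = 72.1 kips → gross-section yield.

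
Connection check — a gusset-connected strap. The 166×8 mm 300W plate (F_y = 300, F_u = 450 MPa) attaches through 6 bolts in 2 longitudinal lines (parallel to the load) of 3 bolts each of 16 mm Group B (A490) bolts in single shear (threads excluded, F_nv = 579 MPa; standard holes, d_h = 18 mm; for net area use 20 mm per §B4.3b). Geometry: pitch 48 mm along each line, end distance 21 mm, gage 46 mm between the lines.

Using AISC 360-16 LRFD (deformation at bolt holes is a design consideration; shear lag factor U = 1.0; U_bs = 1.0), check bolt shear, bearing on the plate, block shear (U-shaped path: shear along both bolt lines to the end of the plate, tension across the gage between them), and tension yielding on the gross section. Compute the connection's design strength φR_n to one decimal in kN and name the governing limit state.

287.3 kN (block shear governs)

Bolt shear: A_b = π(16)²/4 = 201.06 mm². φR_n = 0.75 × 579 × 201.06 × 6 × 1 = 523.9 kN.
Bearing (8 mm plate, F_u = 450 MPa): end bolts L_c = 21 − 18/2 = 12, R_n = min(1.2×12×8×450, 2.4×16×8×450) = 51.84 kN/bolt; interior L_c = 48 − 18 = 30, R_n = 129.6 kN/bolt. φR_n = 0.75 × (2×51.84 + 4×129.6) = 466.6 kN.
Block shear: shear path 2×[21+2×48] = 2×117 mm, A_gv = 1872, A_nv = 2×(117 − 2.5×20)×8 = 1072 mm²; tension across gage: (46 − 1×20)×8 = 208 mm². R_n = min(0.6×450×1072, 0.6×300×1872) + 1.0×450×208 = min(289.44, 336.96) + 93.6 = 383.04 kN. φR_n = 0.75 × 383.04 = 287.3 kN.
Tension yield (gross): A_g = 166×8 = 1328 mm². φR_n = 0.90 × 300 × 1328 = 358.6 kN.
Governing: min(523.9, 466.6, 287.3, 358.6) = 287.3 kN → block shear.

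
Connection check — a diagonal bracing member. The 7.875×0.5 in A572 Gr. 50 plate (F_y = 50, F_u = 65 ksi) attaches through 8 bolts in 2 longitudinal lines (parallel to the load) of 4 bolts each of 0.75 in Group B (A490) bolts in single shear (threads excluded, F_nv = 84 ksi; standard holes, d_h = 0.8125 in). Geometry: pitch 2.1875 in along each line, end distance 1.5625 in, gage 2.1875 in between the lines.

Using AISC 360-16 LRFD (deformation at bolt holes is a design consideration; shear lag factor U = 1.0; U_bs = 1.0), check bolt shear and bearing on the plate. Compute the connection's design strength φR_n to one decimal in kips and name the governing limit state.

Bolt shear: A_b = π(0.75)²/4 = 0.44179 in². φR_n = 0.75 × 84 × 0.44179 × 8 × 1 = 222.7 kips.
Bearing (0.5 in plate, F_u = 65 ksi): end bolts L_c = 1.5625 − 0.8125/2 = 1.15625, R_n = min(1.2×1.15625×0.5×65, 2.4×0.75×0.5×65) = 45.094 kips/bolt; interior L_c = 2.1875 − 0.8125 = 1.375, R_n = 53.625 kips/bolt. φR_n = 0.75 × (2×45.094 + 6×53.625) = 309.0 kips.
Governing: min(222.7, 309.0) = 222.7 kips → bolt shear.

222.7 kips (bolt shear governs)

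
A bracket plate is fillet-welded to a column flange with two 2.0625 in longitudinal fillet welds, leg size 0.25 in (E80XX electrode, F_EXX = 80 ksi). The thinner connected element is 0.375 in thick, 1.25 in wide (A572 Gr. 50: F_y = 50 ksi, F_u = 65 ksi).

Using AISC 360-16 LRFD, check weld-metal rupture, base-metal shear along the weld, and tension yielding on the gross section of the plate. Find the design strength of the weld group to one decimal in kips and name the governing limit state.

Weld metal: throat = 0.707×0.25 = 0.17675 in, L = 2×2.0625 = 4.125 in. φR_n = 0.75 × 0.6 × 80 × 0.17675 × 4.125 = 26.2 kips.
Base metal shear (0.375 in plate): yield φR_n = 1.0×0.6×50×0.375×4.125 = 46.4 kips; rupture φR_n = 0.75×0.6×65×0.375×4.125 = 45.2 kips; take 45.2 kips (rupture).
Tension yield (gross): A_g = 1.25×0.375 = 0.46875 in². φR_n = 0.90 × 50 × 0.46875 = 21.1 kips.
Governing: min(26.2, 45.2, 21.1) = 21.1 kips → gross-section yield.

21.1 kips (gross-section yield governs)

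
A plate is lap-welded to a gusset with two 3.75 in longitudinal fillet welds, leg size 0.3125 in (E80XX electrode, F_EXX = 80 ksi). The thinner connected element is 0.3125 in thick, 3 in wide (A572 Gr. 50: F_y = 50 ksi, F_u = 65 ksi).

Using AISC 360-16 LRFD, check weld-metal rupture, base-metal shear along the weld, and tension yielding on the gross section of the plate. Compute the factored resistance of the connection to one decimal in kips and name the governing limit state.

Weld metal: throat = 0.707×0.3125 = 0.22094 in, L = 2×3.75 = 7.5 in. φR_n = 0.75 × 0.6 × 80 × 0.22094 × 7.5 = 59.7 kips.
Base metal shear (0.3125 in plate): yield φR_n = 1.0×0.6×50×0.3125×7.5 = 70.3 kips; rupture φR_n = 0.75×0.6×65×0.3125×7.5 = 68.6 kips; take 68.6 kips (rupture).
Tension yield (gross): A_g = 3×0.3125 = 0.9375 in². φR_n = 0.90 × 50 × 0.9375 = 42.2 kips.
Governing: min(59.7, 68.6, 42.2) = 42.2 kips → gross-section yield.

42.2 kips (gross-section yield governs)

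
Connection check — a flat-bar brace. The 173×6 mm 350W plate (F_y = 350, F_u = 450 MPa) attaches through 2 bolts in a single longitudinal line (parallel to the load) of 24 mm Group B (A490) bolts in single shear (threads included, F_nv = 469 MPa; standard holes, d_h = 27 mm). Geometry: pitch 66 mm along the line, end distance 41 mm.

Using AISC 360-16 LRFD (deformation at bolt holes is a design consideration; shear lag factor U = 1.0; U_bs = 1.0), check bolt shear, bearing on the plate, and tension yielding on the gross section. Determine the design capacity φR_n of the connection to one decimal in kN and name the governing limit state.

Bolt shear: A_b = π(24)²/4 = 452.39 mm². φR_n = 0.75 × 469 × 452.39 × 2 × 1 = 318.3 kN.
Bearing (6 mm plate, F_u = 450 MPa): end bolts L_c = 41 − 27/2 = 27.5, R_n = min(1.2×27.5×6×450, 2.4×24×6×450) = 89.1 kN/bolt; interior L_c = 66 − 27 = 39, R_n = 126.36 kN/bolt. φR_n = 0.75 × (1×89.1 + 1×126.36) = 161.6 kN.
Tension yield (gross): A_g = 173×6 = 1038 mm². φR_n = 0.90 × 350 × 1038 = 327.0 kN.
Governing: min(318.3, 161.6, 327.0) = 161.6 kN → bearing.

161.6 kN (bearing governs)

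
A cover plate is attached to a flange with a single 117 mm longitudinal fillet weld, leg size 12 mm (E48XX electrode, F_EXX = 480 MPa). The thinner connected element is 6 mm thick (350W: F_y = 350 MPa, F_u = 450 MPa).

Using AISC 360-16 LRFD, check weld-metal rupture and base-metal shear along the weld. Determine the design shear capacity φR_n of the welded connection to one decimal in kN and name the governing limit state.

142.2 kN (base-metal shear governs)

Weld metal: throat = 0.707×12 = 8.484 mm, L = 117 mm. φR_n = 0.75 × 0.6 × 480 × 8.484 × 117 = 214.4 kN.
Base metal shear (6 mm plate): yield φR_n = 1.0×0.6×350×6×117 = 147.4 kN; rupture φR_n = 0.75×0.6×450×6×117 = 142.2 kN; take 142.2 kN (rupture).
Governing: min(214.4, 142.2) = 142.2 kN → base-metal shear.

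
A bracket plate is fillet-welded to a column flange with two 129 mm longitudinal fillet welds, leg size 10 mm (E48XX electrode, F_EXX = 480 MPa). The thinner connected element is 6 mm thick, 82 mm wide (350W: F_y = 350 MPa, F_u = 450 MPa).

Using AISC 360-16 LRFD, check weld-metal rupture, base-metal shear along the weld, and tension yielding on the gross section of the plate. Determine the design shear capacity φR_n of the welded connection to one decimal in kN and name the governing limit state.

Weld metal: throat = 0.707×10 = 7.07 mm, L = 2×129 = 258 mm. φR_n = 0.75 × 0.6 × 480 × 7.07 × 258 = 394.0 kN.
Base metal shear (6 mm plate): yield φR_n = 1.0×0.6×350×6×258 = 325.1 kN; rupture φR_n = 0.75×0.6×450×6×258 = 313.5 kN; take 313.5 kN (rupture).
Tension yield (gross): A_g = 82×6 = 492 mm². φR_n = 0.90 × 350 × 492 = 155.0 kN.
Governing: min(394.0, 313.5, 155.0) = 155.0 kN → gross-section yield.

155.0 kN (gross-section yield governs)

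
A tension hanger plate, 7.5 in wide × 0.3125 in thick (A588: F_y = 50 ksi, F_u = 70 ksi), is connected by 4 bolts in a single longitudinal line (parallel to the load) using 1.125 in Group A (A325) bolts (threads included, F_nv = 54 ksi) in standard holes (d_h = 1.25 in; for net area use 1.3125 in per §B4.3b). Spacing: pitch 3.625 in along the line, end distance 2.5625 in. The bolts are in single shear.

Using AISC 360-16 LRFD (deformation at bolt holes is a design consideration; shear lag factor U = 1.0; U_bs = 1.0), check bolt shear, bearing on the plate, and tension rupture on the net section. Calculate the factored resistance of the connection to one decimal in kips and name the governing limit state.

Bolt shear: A_b = π(1.125)²/4 = 0.99402 in². φR_n = 0.75 × 54 × 0.99402 × 4 × 1 = 161.0 kips.
Bearing (0.3125 in plate, F_u = 70 ksi): end bolts L_c = 2.5625 − 1.25/2 = 1.9375, R_n = min(1.2×1.9375×0.3125×70, 2.4×1.125×0.3125×70) = 50.859 kips/bolt; interior L_c = 3.625 − 1.25 = 2.375, R_n = 59.063 kips/bolt. φR_n = 0.75 × (1×50.859 + 3×59.063) = 171.0 kips.
Tension rupture (net): A_n = (7.5 − 1×1.3125)×0.3125 = 1.9336 in² (U = 1.0, A_e = A_n). φR_n = 0.75 × 70 × 1.9336 = 101.5 kips.
Governing: min(161.0, 171.0, 101.5) = 101.5 kips → net-section rupture.

101.5 kips (net-section rupture governs)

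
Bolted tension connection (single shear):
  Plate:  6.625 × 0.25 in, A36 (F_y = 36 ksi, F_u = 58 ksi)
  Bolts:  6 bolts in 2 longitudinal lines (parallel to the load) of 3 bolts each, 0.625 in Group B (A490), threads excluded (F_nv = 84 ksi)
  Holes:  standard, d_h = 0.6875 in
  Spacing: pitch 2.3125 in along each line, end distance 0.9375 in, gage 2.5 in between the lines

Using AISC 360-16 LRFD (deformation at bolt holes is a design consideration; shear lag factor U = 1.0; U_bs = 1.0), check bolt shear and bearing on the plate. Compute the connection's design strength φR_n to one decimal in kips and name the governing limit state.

Bolt shear: A_b = π(0.625)²/4 = 0.3068 in². φR_n = 0.75 × 84 × 0.3068 × 6 × 1 = 116.0 kips.
Bearing (0.25 in plate, F_u = 58 ksi): end bolts L_c = 0.9375 − 0.6875/2 = 0.59375, R_n = min(1.2×0.59375×0.25×58, 2.4×0.625×0.25×58) = 10.331 kips/bolt; interior L_c = 2.3125 − 0.6875 = 1.625, R_n = 21.75 kips/bolt. φR_n = 0.75 × (2×10.331 + 4×21.75) = 80.7 kips.
Governing: min(116.0, 80.7) = 80.7 kips → bearing.

80.7 kips (bearing governs)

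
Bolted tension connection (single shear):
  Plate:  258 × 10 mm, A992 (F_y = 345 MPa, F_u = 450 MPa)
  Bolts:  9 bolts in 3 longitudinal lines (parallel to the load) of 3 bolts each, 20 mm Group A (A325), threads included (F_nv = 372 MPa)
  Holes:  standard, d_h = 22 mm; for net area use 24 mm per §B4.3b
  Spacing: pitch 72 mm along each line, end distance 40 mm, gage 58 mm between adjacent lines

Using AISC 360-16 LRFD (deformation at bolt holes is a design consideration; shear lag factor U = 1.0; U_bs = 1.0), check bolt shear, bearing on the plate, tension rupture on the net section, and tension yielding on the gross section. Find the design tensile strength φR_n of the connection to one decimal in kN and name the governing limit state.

627.8 kN (net-section rupture governs)

Bolt shear: A_b = π(20)²/4 = 314.16 mm². φR_n = 0.75 × 372 × 314.16 × 9 × 1 = 788.9 kN.
Bearing (10 mm plate, F_u = 450 MPa): end bolts L_c = 40 − 22/2 = 29, R_n = min(1.2×29×10×450, 2.4×20×10×450) = 156.6 kN/bolt; interior L_c = 72 − 22 = 50, R_n = 216 kN/bolt. φR_n = 0.75 × (3×156.6 + 6×216) = 1324.4 kN.
Tension rupture (net): A_n = (258 − 3×24)×10 = 1860 mm² (U = 1.0, A_e = A_n). φR_n = 0.75 × 450 × 1860 = 627.8 kN.
Tension yield (gross): A_g = 258×10 = 2580 mm². φR_n = 0.90 × 345 × 2580 = 801.1 kN.
Governing: min(788.9, 1324.4, 627.8, 801.1) = 627.8 kN → net-section rupture.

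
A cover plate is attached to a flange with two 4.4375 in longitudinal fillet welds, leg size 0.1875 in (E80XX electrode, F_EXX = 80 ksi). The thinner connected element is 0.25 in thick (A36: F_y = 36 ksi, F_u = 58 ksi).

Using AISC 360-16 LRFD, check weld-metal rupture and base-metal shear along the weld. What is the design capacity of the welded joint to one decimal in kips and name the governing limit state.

Weld metal: throat = 0.707×0.1875 = 0.13256 in, L = 2×4.4375 = 8.875 in. φR_n = 0.75 × 0.6 × 80 × 0.13256 × 8.875 = 42.4 kips.
Base metal shear (0.25 in plate): yield φR_n = 1.0×0.6×36×0.25×8.875 = 47.9 kips; rupture φR_n = 0.75×0.6×58×0.25×8.875 = 57.9 kips; take 47.9 kips (yield).
Governing: min(42.4, 47.9) = 42.4 kips → weld metal.

42.4 kips (weld metal governs)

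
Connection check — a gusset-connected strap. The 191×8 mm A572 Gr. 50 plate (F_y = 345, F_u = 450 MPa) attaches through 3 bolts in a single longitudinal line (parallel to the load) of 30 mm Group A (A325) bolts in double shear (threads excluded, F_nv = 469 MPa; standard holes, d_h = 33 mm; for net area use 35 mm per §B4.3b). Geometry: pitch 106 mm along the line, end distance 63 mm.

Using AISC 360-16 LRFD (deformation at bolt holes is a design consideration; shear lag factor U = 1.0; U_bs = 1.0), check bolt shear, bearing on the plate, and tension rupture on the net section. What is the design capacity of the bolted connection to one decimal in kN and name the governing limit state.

Bolt shear: A_b = π(30)²/4 = 706.86 mm². φR_n = 0.75 × 469 × 706.86 × 3 × 2 = 1491.8 kN.
Bearing (8 mm plate, F_u = 450 MPa): end bolts L_c = 63 − 33/2 = 46.5, R_n = min(1.2×46.5×8×450, 2.4×30×8×450) = 200.88 kN/bolt; interior L_c = 106 − 33 = 73, R_n = 259.2 kN/bolt. φR_n = 0.75 × (1×200.88 + 2×259.2) = 539.5 kN.
Tension rupture (net): A_n = (191 − 1×35)×8 = 1248 mm² (U = 1.0, A_e = A_n). φR_n = 0.75 × 450 × 1248 = 421.2 kN.
Governing: min(1491.8, 539.5, 421.2) = 421.2 kN → net-section rupture.

421.2 kN (net-section rupture governs)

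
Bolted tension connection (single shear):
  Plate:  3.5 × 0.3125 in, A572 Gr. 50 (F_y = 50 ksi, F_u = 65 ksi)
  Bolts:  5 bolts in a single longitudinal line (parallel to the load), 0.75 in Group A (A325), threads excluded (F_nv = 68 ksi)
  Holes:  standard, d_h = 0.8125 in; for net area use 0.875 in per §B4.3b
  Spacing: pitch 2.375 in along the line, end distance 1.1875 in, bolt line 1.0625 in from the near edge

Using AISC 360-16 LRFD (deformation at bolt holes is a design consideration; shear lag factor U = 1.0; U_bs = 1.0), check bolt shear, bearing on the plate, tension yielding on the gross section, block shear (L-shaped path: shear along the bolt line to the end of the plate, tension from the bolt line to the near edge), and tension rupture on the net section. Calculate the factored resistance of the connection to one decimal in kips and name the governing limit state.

40.0 kips (net-section rupture governs)

Bolt shear: A_b = π(0.75)²/4 = 0.44179 in². φR_n = 0.75 × 68 × 0.44179 × 5 × 1 = 112.7 kips.
Bearing (0.3125 in plate, F_u = 65 ksi): end bolts L_c = 1.1875 − 0.8125/2 = 0.78125, R_n = min(1.2×0.78125×0.3125×65, 2.4×0.75×0.3125×65) = 19.043 kips/bolt; interior L_c = 2.375 − 0.8125 = 1.5625, R_n = 36.563 kips/bolt. φR_n = 0.75 × (1×19.043 + 4×36.563) = 124.0 kips.
Tension yield (gross): A_g = 3.5×0.3125 = 1.0938 in². φR_n = 0.90 × 50 × 1.0938 = 49.2 kips.
Block shear: shear path 1×[1.1875+4×2.375] = 1×10.6875 in, A_gv = 3.3398, A_nv = 1×(10.6875 − 4.5×0.875)×0.3125 = 2.1094 in²; tension to near edge: (1.0625 − 0.5×0.875)×0.3125 = 0.19531 in². R_n = min(0.6×65×2.1094, 0.6×50×3.3398) + 1.0×65×0.19531 = min(82.267, 100.19) + 12.695 = 94.962 kips. φR_n = 0.75 × 94.962 = 71.2 kips.
Tension rupture (net): A_n = (3.5 − 1×0.875)×0.3125 = 0.82031 in² (U = 1.0, A_e = A_n). φR_n = 0.75 × 65 × 0.82031 = 40.0 kips.
Governing: min(112.7, 124.0, 49.2, 71.2, 40.0) = 40.0 kips → net-section rupture.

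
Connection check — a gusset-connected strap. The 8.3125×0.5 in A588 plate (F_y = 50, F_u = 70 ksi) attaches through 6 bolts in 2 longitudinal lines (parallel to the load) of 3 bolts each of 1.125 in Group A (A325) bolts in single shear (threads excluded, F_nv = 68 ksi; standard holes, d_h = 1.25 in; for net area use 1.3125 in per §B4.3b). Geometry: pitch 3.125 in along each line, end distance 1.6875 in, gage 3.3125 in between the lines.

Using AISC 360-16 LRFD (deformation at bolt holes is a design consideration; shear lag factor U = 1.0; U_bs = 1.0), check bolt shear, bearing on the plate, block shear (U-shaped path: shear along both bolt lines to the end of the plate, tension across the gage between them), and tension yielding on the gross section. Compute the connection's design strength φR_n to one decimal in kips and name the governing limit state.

Bolt shear: A_b = π(1.125)²/4 = 0.99402 in². φR_n = 0.75 × 68 × 0.99402 × 6 × 1 = 304.2 kips.
Bearing (0.5 in plate, F_u = 70 ksi): end bolts L_c = 1.6875 − 1.25/2 = 1.0625, R_n = min(1.2×1.0625×0.5×70, 2.4×1.125×0.5×70) = 44.625 kips/bolt; interior L_c = 3.125 − 1.25 = 1.875, R_n = 78.75 kips/bolt. φR_n = 0.75 × (2×44.625 + 4×78.75) = 303.2 kips.
Block shear: shear path 2×[1.6875+2×3.125] = 2×7.9375 in, A_gv = 7.9375, A_nv = 2×(7.9375 − 2.5×1.3125)×0.5 = 4.6563 in²; tension across gage: (3.3125 − 1×1.3125)×0.5 = 1 in². R_n = min(0.6×70×4.6563, 0.6×50×7.9375) + 1.0×70×1 = min(195.56, 238.13) + 70 = 265.56 kips. φR_n = 0.75 × 265.56 = 199.2 kips.
Tension yield (gross): A_g = 8.3125×0.5 = 4.1563 in². φR_n = 0.90 × 50 × 4.1563 = 187.0 kips.
Governing: min(304.2, 303.2, 199.2, 187.0) = 187.0 kips → gross-section yield.

187.0 kips (gross-section yield governs)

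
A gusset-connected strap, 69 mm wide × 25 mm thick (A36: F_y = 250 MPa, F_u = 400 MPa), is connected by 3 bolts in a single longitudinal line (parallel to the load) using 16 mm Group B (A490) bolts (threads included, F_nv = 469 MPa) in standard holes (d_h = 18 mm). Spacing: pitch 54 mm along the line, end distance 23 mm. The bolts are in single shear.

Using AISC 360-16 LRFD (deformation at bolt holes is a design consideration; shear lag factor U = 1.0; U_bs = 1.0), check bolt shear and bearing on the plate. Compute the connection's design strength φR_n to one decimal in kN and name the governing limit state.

Bolt shear: A_b = π(16)²/4 = 201.06 mm². φR_n = 0.75 × 469 × 201.06 × 3 × 1 = 212.2 kN.
Bearing (25 mm plate, F_u = 400 MPa): end bolts L_c = 23 − 18/2 = 14, R_n = min(1.2×14×25×400, 2.4×16×25×400) = 168 kN/bolt; interior L_c = 54 − 18 = 36, R_n = 384 kN/bolt. φR_n = 0.75 × (1×168 + 2×384) = 702.0 kN.
Governing: min(212.2, 702.0) = 212.2 kN → bolt shear.

212.2 kN (bolt shear governs)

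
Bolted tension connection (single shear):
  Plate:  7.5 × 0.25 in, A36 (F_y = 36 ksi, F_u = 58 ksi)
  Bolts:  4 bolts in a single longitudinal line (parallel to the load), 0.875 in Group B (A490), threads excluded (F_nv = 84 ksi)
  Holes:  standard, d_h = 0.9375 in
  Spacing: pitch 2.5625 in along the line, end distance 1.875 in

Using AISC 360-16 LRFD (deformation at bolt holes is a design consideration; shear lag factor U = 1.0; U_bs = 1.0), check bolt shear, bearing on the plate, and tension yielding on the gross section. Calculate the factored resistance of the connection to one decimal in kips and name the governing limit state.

60.8 kips (gross-section yield governs)

Bolt shear: A_b = π(0.875)²/4 = 0.60132 in². φR_n = 0.75 × 84 × 0.60132 × 4 × 1 = 151.5 kips.
Bearing (0.25 in plate, F_u = 58 ksi): end bolts L_c = 1.875 − 0.9375/2 = 1.40625, R_n = min(1.2×1.40625×0.25×58, 2.4×0.875×0.25×58) = 24.469 kips/bolt; interior L_c = 2.5625 − 0.9375 = 1.625, R_n = 28.275 kips/bolt. φR_n = 0.75 × (1×24.469 + 3×28.275) = 82.0 kips.
Tension yield (gross): A_g = 7.5×0.25 = 1.875 in². φR_n = 0.90 × 36 × 1.875 = 60.8 kips.
Governing: min(151.5, 82.0, 60.8) = 60.8 kips → gross-section yield.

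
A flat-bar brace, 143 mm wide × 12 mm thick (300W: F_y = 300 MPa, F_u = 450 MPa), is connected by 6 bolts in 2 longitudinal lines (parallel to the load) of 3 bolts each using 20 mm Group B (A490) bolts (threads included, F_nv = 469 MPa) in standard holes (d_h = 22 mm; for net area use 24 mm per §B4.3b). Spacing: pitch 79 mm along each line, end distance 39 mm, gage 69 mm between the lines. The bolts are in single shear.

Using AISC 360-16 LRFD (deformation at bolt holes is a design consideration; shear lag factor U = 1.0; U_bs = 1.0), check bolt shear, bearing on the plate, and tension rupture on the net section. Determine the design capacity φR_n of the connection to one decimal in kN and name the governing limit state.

Bolt shear: A_b = π(20)²/4 = 314.16 mm². φR_n = 0.75 × 469 × 314.16 × 6 × 1 = 663.0 kN.
Bearing (12 mm plate, F_u = 450 MPa): end bolts L_c = 39 − 22/2 = 28, R_n = min(1.2×28×12×450, 2.4×20×12×450) = 181.44 kN/bolt; interior L_c = 79 − 22 = 57, R_n = 259.2 kN/bolt. φR_n = 0.75 × (2×181.44 + 4×259.2) = 1049.8 kN.
Tension rupture (net): A_n = (143 − 2×24)×12 = 1140 mm² (U = 1.0, A_e = A_n). φR_n = 0.75 × 450 × 1140 = 384.8 kN.
Governing: min(663.0, 1049.8, 384.8) = 384.8 kN → net-section rupture.

384.8 kN (net-section rupture governs)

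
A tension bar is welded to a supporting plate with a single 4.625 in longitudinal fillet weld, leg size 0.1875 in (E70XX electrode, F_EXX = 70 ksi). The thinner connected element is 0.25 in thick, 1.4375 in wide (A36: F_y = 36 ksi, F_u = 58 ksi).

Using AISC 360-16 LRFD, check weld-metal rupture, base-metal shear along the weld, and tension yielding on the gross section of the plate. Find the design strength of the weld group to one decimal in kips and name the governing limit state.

11.6 kips (gross-section yield governs)

Weld metal: throat = 0.707×0.1875 = 0.13256 in, L = 4.625 in. φR_n = 0.75 × 0.6 × 70 × 0.13256 × 4.625 = 19.3 kips.
Base metal shear (0.25 in plate): yield φR_n = 1.0×0.6×36×0.25×4.625 = 25.0 kips; rupture φR_n = 0.75×0.6×58×0.25×4.625 = 30.2 kips; take 25.0 kips (yield).
Tension yield (gross): A_g = 1.4375×0.25 = 0.35938 in². φR_n = 0.90 × 36 × 0.35938 = 11.6 kips.
Governing: min(19.3, 25.0, 11.6) = 11.6 kips → gross-section yield.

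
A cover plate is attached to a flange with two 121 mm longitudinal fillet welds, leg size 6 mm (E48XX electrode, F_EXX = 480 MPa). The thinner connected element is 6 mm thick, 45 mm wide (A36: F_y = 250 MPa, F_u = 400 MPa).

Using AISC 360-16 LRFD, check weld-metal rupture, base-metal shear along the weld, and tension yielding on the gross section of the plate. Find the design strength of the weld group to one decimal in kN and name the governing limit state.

Weld metal: throat = 0.707×6 = 4.242 mm, L = 2×121 = 242 mm. φR_n = 0.75 × 0.6 × 480 × 4.242 × 242 = 221.7 kN.
Base metal shear (6 mm plate): yield φR_n = 1.0×0.6×250×6×242 = 217.8 kN; rupture φR_n = 0.75×0.6×400×6×242 = 261.4 kN; take 217.8 kN (yield).
Tension yield (gross): A_g = 45×6 = 270 mm². φR_n = 0.90 × 250 × 270 = 60.8 kN.
Governing: min(221.7, 217.8, 60.8) = 60.8 kN → gross-section yield.

60.8 kN (gross-section yield governs)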